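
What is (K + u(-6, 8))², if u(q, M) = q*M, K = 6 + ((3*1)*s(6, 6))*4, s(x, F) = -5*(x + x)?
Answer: 580644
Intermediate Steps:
s(x, F) = -10*x
K = -714 (K = 6 + ((3*1)*(-10*6))*4 = 6 + (3*(-60))*4 = 6 - 180*4 = 6 - 720 = -714)
u(q, M) = M*q
(K + u(-6, 8))² = (-714 + 8*(-6))² = (-714 - 48)² = (-762)² = 580644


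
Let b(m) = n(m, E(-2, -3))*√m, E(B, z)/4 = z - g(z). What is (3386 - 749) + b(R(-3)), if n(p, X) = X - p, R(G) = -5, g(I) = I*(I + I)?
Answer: 2637 - 79*I*√5 ≈ 2637.0 - 176.65*I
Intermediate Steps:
g(I) = 2*I² (g(I) = I*(2*I) = 2*I²)
E(B, z) = -8*z² + 4*z (E(B, z) = 4*(z - 2*z²) = -8*z² + 4*z)
b(m) = √m*(-84 - m) (b(m) = (4*(-3)*(1 - 2*(-3)) - m)*√m = (4*(-3)*(1 + 6) - m)*√m = (4*(-3)*7 - m)*√m = (-84 - m)*√m = √m*(-84 - m))
(3386 - 749) + b(R(-3)) = (3386 - 749) + √(-5)*(-84 - 1*(-5)) = 2637 + (I*√5)*(-84 + 5) = 2637 + (I*√5)*(-79) = 2637 - 79*I*√5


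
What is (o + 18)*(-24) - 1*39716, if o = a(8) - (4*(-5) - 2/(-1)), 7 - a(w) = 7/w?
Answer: -40727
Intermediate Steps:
a(w) = 7 - 7/w
o = 193/8 (o = (7 - 7/8) - (4*(-5) - 2/(-1)) = (7 - 7*⅛) - (-20 - 2*(-1)) = (7 - 7/8) - (-20 + 2) = 49/8 - 1*(-18) = 49/8 + 18 = 193/8 ≈ 24.125)
(o + 18)*(-24) - 1*39716 = (193/8 + 18)*(-24) - 1*39716 = (337/8)*(-24) - 39716 = -1011 - 39716 = -40727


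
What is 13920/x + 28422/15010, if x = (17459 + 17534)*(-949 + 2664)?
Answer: 170589828309/90079505495 ≈ 1.8938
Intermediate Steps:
x = 60012995 (x = 34993*1715 = 60012995)
13920/x + 28422/15010 = 13920/60012995 + 28422/15010 = 13920*(1/60012995) + 28422*(1/15010) = 2784/12002599 + 14211/7505 = 170589828309/90079505495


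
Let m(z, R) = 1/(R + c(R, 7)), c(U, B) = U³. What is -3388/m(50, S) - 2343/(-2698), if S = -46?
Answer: 12537348241/38 ≈ 3.2993e+8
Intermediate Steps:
m(z, R) = 1/(R + R³)
-3388/m(50, S) - 2343/(-2698) = -3388/(1/(-46 + (-46)³)) - 2343/(-2698) = -3388/(1/(-46 - 97336)) - 2343*(-1/2698) = -3388/(1/(-97382)) + 33/38 = -3388/(-1/97382) + 33/38 = -3388*(-97382) + 33/38 = 329930216 + 33/38 = 12537348241/38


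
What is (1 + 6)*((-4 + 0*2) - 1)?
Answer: -35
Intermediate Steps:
(1 + 6)*((-4 + 0*2) - 1) = 7*((-4 + 0) - 1) = 7*(-4 - 1) = 7*(-5) = -35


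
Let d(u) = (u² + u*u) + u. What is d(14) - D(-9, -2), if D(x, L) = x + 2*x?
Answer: 433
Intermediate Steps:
d(u) = u + 2*u² (d(u) = (u² + u²) + u = 2*u² + u = u + 2*u²)
D(x, L) = 3*x
d(14) - D(-9, -2) = 14*(1 + 2*14) - 3*(-9) = 14*(1 + 28) - 1*(-27) = 14*29 + 27 = 406 + 27 = 433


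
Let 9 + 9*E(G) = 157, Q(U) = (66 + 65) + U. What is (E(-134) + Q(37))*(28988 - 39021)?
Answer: -16654780/9 ≈ -1.8505e+6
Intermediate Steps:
Q(U) = 131 + U
E(G) = 148/9 (E(G) = -1 + (⅑)*157 = -1 + 157/9 = 148/9)
(E(-134) + Q(37))*(28988 - 39021) = (148/9 + (131 + 37))*(28988 - 39021) = (148/9 + 168)*(-10033) = (1660/9)*(-10033) = -16654780/9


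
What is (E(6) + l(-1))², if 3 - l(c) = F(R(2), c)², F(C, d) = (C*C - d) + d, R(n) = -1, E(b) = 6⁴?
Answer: 1684804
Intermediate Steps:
E(b) = 1296
F(C, d) = C² (F(C, d) = (C² - d) + d = C²)
l(c) = 2 (l(c) = 3 - ((-1)²)² = 3 - 1*1² = 3 - 1*1 = 3 - 1 = 2)
(E(6) + l(-1))² = (1296 + 2)² = 1298² = 1684804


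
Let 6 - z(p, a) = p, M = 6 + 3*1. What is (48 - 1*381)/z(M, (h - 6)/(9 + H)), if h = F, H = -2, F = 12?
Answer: 111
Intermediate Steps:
M = 9 (M = 6 + 3 = 9)
h = 12
z(p, a) = 6 - p
(48 - 1*381)/z(M, (h - 6)/(9 + H)) = (48 - 1*381)/(6 - 1*9) = (48 - 381)/(6 - 9) = -333/(-3) = -333*(-⅓) = 111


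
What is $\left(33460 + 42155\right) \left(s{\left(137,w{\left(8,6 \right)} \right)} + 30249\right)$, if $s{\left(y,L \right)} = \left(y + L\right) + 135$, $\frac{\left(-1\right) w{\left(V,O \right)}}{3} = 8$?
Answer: $2306030655$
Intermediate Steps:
$w{\left(V,O \right)} = -24$ ($w{\left(V,O \right)} = \left(-3\right) 8 = -24$)
$s{\left(y,L \right)} = 135 + L + y$ ($s{\left(y,L \right)} = \left(L + y\right) + 135 = 135 + L + y$)
$\left(33460 + 42155\right) \left(s{\left(137,w{\left(8,6 \right)} \right)} + 30249\right) = \left(33460 + 42155\right) \left(\left(135 - 24 + 137\right) + 30249\right) = 75615 \left(248 + 30249\right) = 75615 \cdot 30497 = 2306030655$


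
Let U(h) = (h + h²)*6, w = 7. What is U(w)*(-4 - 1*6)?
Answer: -3360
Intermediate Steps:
U(h) = 6*h + 6*h²
U(w)*(-4 - 1*6) = (6*7*(1 + 7))*(-4 - 1*6) = (6*7*8)*(-4 - 6) = 336*(-10) = -3360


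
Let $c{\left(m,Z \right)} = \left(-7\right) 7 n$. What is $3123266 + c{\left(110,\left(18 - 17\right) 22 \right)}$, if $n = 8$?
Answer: $3122874$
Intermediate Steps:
$c{\left(m,Z \right)} = -392$ ($c{\left(m,Z \right)} = \left(-7\right) 7 \cdot 8 = \left(-49\right) 8 = -392$)
$3123266 + c{\left(110,\left(18 - 17\right) 22 \right)} = 3123266 - 392 = 3122874$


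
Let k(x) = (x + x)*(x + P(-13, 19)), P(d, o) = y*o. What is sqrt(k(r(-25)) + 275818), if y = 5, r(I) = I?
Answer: sqrt(272318) ≈ 521.84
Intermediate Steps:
P(d, o) = 5*o
k(x) = 2*x*(95 + x) (k(x) = (x + x)*(x + 5*19) = (2*x)*(x + 95) = (2*x)*(95 + x) = 2*x*(95 + x))
sqrt(k(r(-25)) + 275818) = sqrt(2*(-25)*(95 - 25) + 275818) = sqrt(2*(-25)*70 + 275818) = sqrt(-3500 + 275818) = sqrt(272318)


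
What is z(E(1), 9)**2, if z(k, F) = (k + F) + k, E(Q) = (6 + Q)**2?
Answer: 11449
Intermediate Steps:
z(k, F) = F + 2*k (z(k, F) = (F + k) + k = F + 2*k)
z(E(1), 9)**2 = (9 + 2*(6 + 1)**2)**2 = (9 + 2*7**2)**2 = (9 + 2*49)**2 = (9 + 98)**2 = 107**2 = 11449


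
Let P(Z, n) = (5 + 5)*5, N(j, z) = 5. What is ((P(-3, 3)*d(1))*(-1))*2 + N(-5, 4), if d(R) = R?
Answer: -95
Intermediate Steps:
P(Z, n) = 50 (P(Z, n) = 10*5 = 50)
((P(-3, 3)*d(1))*(-1))*2 + N(-5, 4) = ((50*1)*(-1))*2 + 5 = (50*(-1))*2 + 5 = -50*2 + 5 = -100 + 5 = -95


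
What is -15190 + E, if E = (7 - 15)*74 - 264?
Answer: -16046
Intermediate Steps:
E = -856 (E = -8*74 - 264 = -592 - 264 = -856)
-15190 + E = -15190 - 856 = -16046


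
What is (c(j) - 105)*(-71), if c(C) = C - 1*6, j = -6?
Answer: 8307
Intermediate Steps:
c(C) = -6 + C (c(C) = C - 6 = -6 + C)
(c(j) - 105)*(-71) = ((-6 - 6) - 105)*(-71) = (-12 - 105)*(-71) = -117*(-71) = 8307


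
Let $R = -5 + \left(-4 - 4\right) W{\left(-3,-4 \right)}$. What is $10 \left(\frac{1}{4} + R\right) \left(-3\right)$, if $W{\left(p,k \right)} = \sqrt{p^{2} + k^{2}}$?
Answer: $\frac{2685}{2} \approx 1342.5$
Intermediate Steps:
$W{\left(p,k \right)} = \sqrt{k^{2} + p^{2}}$
$R = -45$ ($R = -5 + \left(-4 - 4\right) \sqrt{\left(-4\right)^{2} + \left(-3\right)^{2}} = -5 + \left(-4 - 4\right) \sqrt{16 + 9} = -5 - 8 \sqrt{25} = -5 - 40 = -45$)
$10 \left(\frac{1}{4} + R\right) \left(-3\right) = 10 \left(\frac{1}{4} - 45\right) \left(-3\right) = 10 \left(\left(- \frac{179}{4}\right) \left(-3\right)\right) = 10 \cdot \frac{537}{4} = \frac{2685}{2}$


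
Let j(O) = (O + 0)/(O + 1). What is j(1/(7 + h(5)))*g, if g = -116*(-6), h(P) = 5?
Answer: 696/13 ≈ 53.538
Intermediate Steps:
g = 696
j(O) = O/(1 + O)
j(1/(7 + h(5)))*g = (1/((7 + 5)*(1 + 1/(7 + 5))))*696 = (1/(12*(1 + 1/12)))*696 = (1/(12*(13/12)))*696 = ((1/12)*(12/13))*696 = (1/13)*696 = 696/13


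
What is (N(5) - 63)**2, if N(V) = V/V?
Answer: 3844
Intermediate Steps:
N(V) = 1
(N(5) - 63)**2 = (1 - 63)**2 = (-62)**2 = 3844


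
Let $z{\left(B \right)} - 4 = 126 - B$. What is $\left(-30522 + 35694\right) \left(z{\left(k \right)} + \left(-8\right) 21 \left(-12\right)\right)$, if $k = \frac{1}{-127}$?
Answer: $\frac{1409592396}{127} \approx 1.1099 \cdot 10^{7}$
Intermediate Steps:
$k = - \frac{1}{127} \approx -0.007874$
$z{\left(B \right)} = 130 - B$ ($z{\left(B \right)} = 4 - \left(-126 + B\right) = 130 - B$)
$\left(-30522 + 35694\right) \left(z{\left(k \right)} + \left(-8\right) 21 \left(-12\right)\right) = \left(-30522 + 35694\right) \left(\left(130 - - \frac{1}{127}\right) + \left(-8\right) 21 \left(-12\right)\right) = 5172 \left(\left(130 + \frac{1}{127}\right) - -2016\right) = 5172 \left(\frac{16511}{127} + 2016\right) = 5172 \cdot \frac{272543}{127} = \frac{1409592396}{127}$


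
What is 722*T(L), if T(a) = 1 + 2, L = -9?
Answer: 2166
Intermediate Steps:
T(a) = 3
722*T(L) = 722*3 = 2166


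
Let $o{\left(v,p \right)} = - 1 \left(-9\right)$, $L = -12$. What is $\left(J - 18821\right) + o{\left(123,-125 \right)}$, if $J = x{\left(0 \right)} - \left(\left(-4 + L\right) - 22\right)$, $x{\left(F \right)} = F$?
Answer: $-18774$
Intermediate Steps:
$J = 38$ ($J = 0 - \left(\left(-4 - 12\right) - 22\right) = 0 - \left(-16 - 22\right) = 0 - -38 = 0 + 38 = 38$)
$o{\left(v,p \right)} = 9$ ($o{\left(v,p \right)} = \left(-1\right) \left(-9\right) = 9$)
$\left(J - 18821\right) + o{\left(123,-125 \right)} = \left(38 - 18821\right) + 9 = -18783 + 9 = -18774$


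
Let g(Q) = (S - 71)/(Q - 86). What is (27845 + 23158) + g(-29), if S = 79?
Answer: 5865337/115 ≈ 51003.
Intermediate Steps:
g(Q) = 8/(-86 + Q) (g(Q) = (79 - 71)/(Q - 86) = 8/(-86 + Q))
(27845 + 23158) + g(-29) = (27845 + 23158) + 8/(-86 - 29) = 51003 + 8/(-115) = 51003 + 8*(-1/115) = 51003 - 8/115 = 5865337/115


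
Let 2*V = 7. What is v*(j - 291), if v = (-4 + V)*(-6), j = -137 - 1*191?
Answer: -1857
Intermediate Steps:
V = 7/2 (V = (½)*7 = 7/2 ≈ 3.5000)
j = -328 (j = -137 - 191 = -328)
v = 3 (v = (-4 + 7/2)*(-6) = -½*(-6) = 3)
v*(j - 291) = 3*(-328 - 291) = 3*(-619) = -1857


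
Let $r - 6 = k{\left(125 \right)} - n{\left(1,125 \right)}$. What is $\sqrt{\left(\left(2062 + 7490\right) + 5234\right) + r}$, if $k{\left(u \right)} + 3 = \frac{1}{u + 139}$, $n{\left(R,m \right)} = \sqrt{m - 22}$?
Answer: $\frac{\sqrt{257683602 - 17424 \sqrt{103}}}{132} \approx 121.57$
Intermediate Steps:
$n{\left(R,m \right)} = \sqrt{-22 + m}$
$k{\left(u \right)} = -3 + \frac{1}{139 + u}$ ($k{\left(u \right)} = -3 + \frac{1}{u + 139} = -3 + \frac{1}{139 + u}$)
$r = \frac{793}{264} - \sqrt{103}$ ($r = 6 + \left(\frac{-416 - 375}{139 + 125} - \sqrt{-22 + 125}\right) = 6 - \left(\sqrt{103} - \frac{-416 - 375}{264}\right) = 6 + \left(\frac{1}{264} \left(-791\right) - \sqrt{103}\right) = 6 - \left(\frac{791}{264} + \sqrt{103}\right) = \frac{793}{264} - \sqrt{103} \approx -7.1451$)
$\sqrt{\left(\left(2062 + 7490\right) + 5234\right) + r} = \sqrt{\left(\left(2062 + 7490\right) + 5234\right) + \left(\frac{793}{264} - \sqrt{103}\right)} = \sqrt{\left(9552 + 5234\right) + \left(\frac{793}{264} - \sqrt{103}\right)} = \sqrt{14786 + \left(\frac{793}{264} - \sqrt{103}\right)} = \sqrt{\frac{3904297}{264} - \sqrt{103}}$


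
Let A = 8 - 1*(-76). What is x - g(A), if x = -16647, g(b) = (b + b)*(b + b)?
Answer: -44871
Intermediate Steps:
A = 84 (A = 8 + 76 = 84)
g(b) = 4*b**2 (g(b) = (2*b)*(2*b) = 4*b**2)
x - g(A) = -16647 - 4*84**2 = -16647 - 4*7056 = -16647 - 1*28224 = -16647 - 28224 = -44871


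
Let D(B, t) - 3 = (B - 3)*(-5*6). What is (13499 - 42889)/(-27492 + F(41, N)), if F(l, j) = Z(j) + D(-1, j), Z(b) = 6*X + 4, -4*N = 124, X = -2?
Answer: 29390/27377 ≈ 1.0735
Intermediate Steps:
N = -31 (N = -¼*124 = -31)
Z(b) = -8 (Z(b) = 6*(-2) + 4 = -12 + 4 = -8)
D(B, t) = 93 - 30*B (D(B, t) = 3 + (B - 3)*(-5*6) = 3 + (-3 + B)*(-30) = 3 + (90 - 30*B) = 93 - 30*B)
F(l, j) = 115 (F(l, j) = -8 + (93 - 30*(-1)) = -8 + (93 + 30) = -8 + 123 = 115)
(13499 - 42889)/(-27492 + F(41, N)) = (13499 - 42889)/(-27492 + 115) = -29390/(-27377) = -29390*(-1/27377) = 29390/27377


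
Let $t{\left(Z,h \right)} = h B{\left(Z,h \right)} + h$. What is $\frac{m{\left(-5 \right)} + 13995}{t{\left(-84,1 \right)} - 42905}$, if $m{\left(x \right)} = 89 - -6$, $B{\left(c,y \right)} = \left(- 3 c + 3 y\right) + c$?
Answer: $- \frac{14090}{42733} \approx -0.32972$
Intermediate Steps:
$B{\left(c,y \right)} = - 2 c + 3 y$
$m{\left(x \right)} = 95$ ($m{\left(x \right)} = 89 + 6 = 95$)
$t{\left(Z,h \right)} = h + h \left(- 2 Z + 3 h\right)$ ($t{\left(Z,h \right)} = h \left(- 2 Z + 3 h\right) + h = h + h \left(- 2 Z + 3 h\right)$)
$\frac{m{\left(-5 \right)} + 13995}{t{\left(-84,1 \right)} - 42905} = \frac{95 + 13995}{1 \left(1 - -168 + 3 \cdot 1\right) - 42905} = \frac{14090}{1 \left(1 + 168 + 3\right) - 42905} = \frac{14090}{1 \cdot 172 - 42905} = \frac{14090}{172 - 42905} = \frac{14090}{-42733} = 14090 \left(- \frac{1}{42733}\right) = - \frac{14090}{42733}$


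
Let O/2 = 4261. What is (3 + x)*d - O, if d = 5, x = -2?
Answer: -8517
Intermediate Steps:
O = 8522 (O = 2*4261 = 8522)
(3 + x)*d - O = (3 - 2)*5 - 1*8522 = 1*5 - 8522 = 5 - 8522 = -8517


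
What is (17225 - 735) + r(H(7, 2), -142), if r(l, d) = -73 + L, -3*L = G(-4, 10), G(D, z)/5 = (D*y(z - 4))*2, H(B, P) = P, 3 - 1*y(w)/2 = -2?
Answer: 49651/3 ≈ 16550.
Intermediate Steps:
y(w) = 10 (y(w) = 6 - 2*(-2) = 6 + 4 = 10)
G(D, z) = 100*D (G(D, z) = 5*((D*10)*2) = 5*((10*D)*2) = 5*(20*D) = 100*D)
L = 400/3 (L = -100*(-4)/3 = -1/3*(-400) = 400/3 ≈ 133.33)
r(l, d) = 181/3 (r(l, d) = -73 + 400/3 = 181/3)
(17225 - 735) + r(H(7, 2), -142) = (17225 - 735) + 181/3 = 16490 + 181/3 = 49651/3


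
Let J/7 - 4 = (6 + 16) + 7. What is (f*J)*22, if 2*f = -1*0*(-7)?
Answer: 0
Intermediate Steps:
J = 231 (J = 28 + 7*((6 + 16) + 7) = 28 + 7*(22 + 7) = 28 + 7*29 = 28 + 203 = 231)
f = 0 (f = (-1*0*(-7))/2 = (0*(-7))/2 = (1/2)*0 = 0)
(f*J)*22 = (0*231)*22 = 0*22 = 0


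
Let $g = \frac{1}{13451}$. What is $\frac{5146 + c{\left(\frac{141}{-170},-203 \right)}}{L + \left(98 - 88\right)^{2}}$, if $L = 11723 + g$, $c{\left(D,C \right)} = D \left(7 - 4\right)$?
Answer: $\frac{11761514047}{27035299580} \approx 0.43504$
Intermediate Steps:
$g = \frac{1}{13451} \approx 7.4344 \cdot 10^{-5}$
$c{\left(D,C \right)} = 3 D$ ($c{\left(D,C \right)} = D 3 = 3 D$)
$L = \frac{157686074}{13451}$ ($L = 11723 + \frac{1}{13451} = \frac{157686074}{13451} \approx 11723.0$)
$\frac{5146 + c{\left(\frac{141}{-170},-203 \right)}}{L + \left(98 - 88\right)^{2}} = \frac{5146 + 3 \frac{141}{-170}}{\frac{157686074}{13451} + \left(98 - 88\right)^{2}} = \frac{5146 + 3 \cdot 141 \left(- \frac{1}{170}\right)}{\frac{157686074}{13451} + 10^{2}} = \frac{5146 + 3 \left(- \frac{141}{170}\right)}{\frac{157686074}{13451} + 100} = \frac{5146 - \frac{423}{170}}{\frac{159031174}{13451}} = \frac{874397}{170} \cdot \frac{13451}{159031174} = \frac{11761514047}{27035299580}$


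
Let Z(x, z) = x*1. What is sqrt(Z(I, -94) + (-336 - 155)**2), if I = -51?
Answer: sqrt(241030) ≈ 490.95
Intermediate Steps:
Z(x, z) = x
sqrt(Z(I, -94) + (-336 - 155)**2) = sqrt(-51 + (-336 - 155)**2) = sqrt(-51 + (-491)**2) = sqrt(-51 + 241081) = sqrt(241030)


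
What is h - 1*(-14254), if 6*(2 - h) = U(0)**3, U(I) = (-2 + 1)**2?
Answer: 85535/6 ≈ 14256.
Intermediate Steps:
U(I) = 1 (U(I) = (-1)**2 = 1)
h = 11/6 (h = 2 - 1/6*1**3 = 2 - 1/6*1 = 2 - 1/6 = 11/6 ≈ 1.8333)
h - 1*(-14254) = 11/6 - 1*(-14254) = 11/6 + 14254 = 85535/6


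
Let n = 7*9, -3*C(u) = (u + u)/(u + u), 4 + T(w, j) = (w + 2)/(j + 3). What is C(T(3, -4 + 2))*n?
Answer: -21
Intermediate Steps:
T(w, j) = -4 + (2 + w)/(3 + j) (T(w, j) = -4 + (w + 2)/(j + 3) = -4 + (2 + w)/(3 + j))
C(u) = -1/3 (C(u) = -(u + u)/(3*(u + u)) = -2*u/(3*(2*u)) = -2*u*1/(2*u)/3 = -1/3*1 = -1/3)
n = 63
C(T(3, -4 + 2))*n = -1/3*63 = -21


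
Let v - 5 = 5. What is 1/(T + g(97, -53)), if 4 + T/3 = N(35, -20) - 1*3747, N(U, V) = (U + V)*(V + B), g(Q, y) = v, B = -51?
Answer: -1/14438 ≈ -6.9262e-5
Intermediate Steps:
v = 10 (v = 5 + 5 = 10)
g(Q, y) = 10
N(U, V) = (-51 + V)*(U + V) (N(U, V) = (U + V)*(V - 51) = (U + V)*(-51 + V) = (-51 + V)*(U + V))
T = -14448 (T = -12 + 3*(((-20)² - 51*35 - 51*(-20) + 35*(-20)) - 1*3747) = -12 + 3*((400 - 1785 + 1020 - 700) - 3747) = -12 + 3*(-1065 - 3747) = -12 + 3*(-4812) = -12 - 14436 = -14448)
1/(T + g(97, -53)) = 1/(-14448 + 10) = 1/(-14438) = -1/14438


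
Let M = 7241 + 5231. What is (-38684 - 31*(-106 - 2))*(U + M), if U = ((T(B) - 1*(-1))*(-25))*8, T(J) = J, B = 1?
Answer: -426576192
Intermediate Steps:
M = 12472
U = -400 (U = ((1 - 1*(-1))*(-25))*8 = ((1 + 1)*(-25))*8 = (2*(-25))*8 = -50*8 = -400)
(-38684 - 31*(-106 - 2))*(U + M) = (-38684 - 31*(-106 - 2))*(-400 + 12472) = (-38684 - 31*(-108))*12072 = (-38684 + 3348)*12072 = -35336*12072 = -426576192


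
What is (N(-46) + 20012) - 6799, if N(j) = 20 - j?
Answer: 13279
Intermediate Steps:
(N(-46) + 20012) - 6799 = ((20 - 1*(-46)) + 20012) - 6799 = ((20 + 46) + 20012) - 6799 = (66 + 20012) - 6799 = 20078 - 6799 = 13279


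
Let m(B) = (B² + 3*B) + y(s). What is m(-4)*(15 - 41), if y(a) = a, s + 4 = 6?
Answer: -156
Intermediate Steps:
s = 2 (s = -4 + 6 = 2)
m(B) = 2 + B² + 3*B (m(B) = (B² + 3*B) + 2 = 2 + B² + 3*B)
m(-4)*(15 - 41) = (2 + (-4)² + 3*(-4))*(15 - 41) = (2 + 16 - 12)*(-26) = 6*(-26) = -156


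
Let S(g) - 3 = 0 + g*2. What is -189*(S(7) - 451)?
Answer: 82026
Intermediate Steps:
S(g) = 3 + 2*g (S(g) = 3 + (0 + g*2) = 3 + (0 + 2*g) = 3 + 2*g)
-189*(S(7) - 451) = -189*((3 + 2*7) - 451) = -189*((3 + 14) - 451) = -189*(17 - 451) = -189*(-434) = 82026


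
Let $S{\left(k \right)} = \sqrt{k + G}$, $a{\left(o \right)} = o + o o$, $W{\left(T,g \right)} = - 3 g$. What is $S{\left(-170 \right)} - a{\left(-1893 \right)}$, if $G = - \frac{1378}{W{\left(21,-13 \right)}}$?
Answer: $-3581556 + \frac{2 i \sqrt{462}}{3} \approx -3.5816 \cdot 10^{6} + 14.329 i$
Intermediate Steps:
$G = - \frac{106}{3}$ ($G = - \frac{1378}{\left(-3\right) \left(-13\right)} = - \frac{1378}{39} = \left(-1378\right) \frac{1}{39} = - \frac{106}{3} \approx -35.333$)
$a{\left(o \right)} = o + o^{2}$
$S{\left(k \right)} = \sqrt{- \frac{106}{3} + k}$ ($S{\left(k \right)} = \sqrt{k - \frac{106}{3}} = \sqrt{- \frac{106}{3} + k}$)
$S{\left(-170 \right)} - a{\left(-1893 \right)} = \frac{\sqrt{-318 + 9 \left(-170\right)}}{3} - - 1893 \left(1 - 1893\right) = \frac{\sqrt{-318 - 1530}}{3} - \left(-1893\right) \left(-1892\right) = \frac{\sqrt{-1848}}{3} - 3581556 = \frac{2 i \sqrt{462}}{3} - 3581556 = -3581556 + \frac{2 i \sqrt{462}}{3}$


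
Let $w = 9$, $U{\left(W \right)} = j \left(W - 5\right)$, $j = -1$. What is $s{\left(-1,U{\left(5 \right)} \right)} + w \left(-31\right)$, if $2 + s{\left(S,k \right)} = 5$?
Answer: $-276$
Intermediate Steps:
$U{\left(W \right)} = 5 - W$ ($U{\left(W \right)} = - (W - 5) = - (-5 + W) = 5 - W$)
$s{\left(S,k \right)} = 3$ ($s{\left(S,k \right)} = -2 + 5 = 3$)
$s{\left(-1,U{\left(5 \right)} \right)} + w \left(-31\right) = 3 + 9 \left(-31\right) = 3 - 279 = -276$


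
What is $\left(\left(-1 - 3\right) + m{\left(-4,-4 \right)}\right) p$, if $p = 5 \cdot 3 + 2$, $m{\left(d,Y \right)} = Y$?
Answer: $-136$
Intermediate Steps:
$p = 17$ ($p = 15 + 2 = 17$)
$\left(\left(-1 - 3\right) + m{\left(-4,-4 \right)}\right) p = \left(\left(-1 - 3\right) - 4\right) 17 = \left(-4 - 4\right) 17 = \left(-8\right) 17 = -136$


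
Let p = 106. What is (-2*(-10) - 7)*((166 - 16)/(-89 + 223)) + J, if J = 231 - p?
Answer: 9350/67 ≈ 139.55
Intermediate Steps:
J = 125 (J = 231 - 1*106 = 231 - 106 = 125)
(-2*(-10) - 7)*((166 - 16)/(-89 + 223)) + J = (-2*(-10) - 7)*((166 - 16)/(-89 + 223)) + 125 = (20 - 7)*(150/134) + 125 = 13*(150*(1/134)) + 125 = 13*(75/67) + 125 = 975/67 + 125 = 9350/67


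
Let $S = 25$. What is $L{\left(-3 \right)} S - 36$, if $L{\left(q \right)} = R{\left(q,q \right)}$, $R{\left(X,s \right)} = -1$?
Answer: $-61$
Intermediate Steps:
$L{\left(q \right)} = -1$
$L{\left(-3 \right)} S - 36 = \left(-1\right) 25 - 36 = -25 - 36 = -61$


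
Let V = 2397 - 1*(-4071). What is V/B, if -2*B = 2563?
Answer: -1176/233 ≈ -5.0472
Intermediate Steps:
V = 6468 (V = 2397 + 4071 = 6468)
B = -2563/2 (B = -½*2563 = -2563/2 ≈ -1281.5)
V/B = 6468/(-2563/2) = 6468*(-2/2563) = -1176/233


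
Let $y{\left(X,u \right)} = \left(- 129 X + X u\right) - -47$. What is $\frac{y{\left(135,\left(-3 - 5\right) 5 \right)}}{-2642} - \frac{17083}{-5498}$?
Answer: $\frac{85155875}{7262858} \approx 11.725$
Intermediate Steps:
$y{\left(X,u \right)} = 47 - 129 X + X u$ ($y{\left(X,u \right)} = \left(- 129 X + X u\right) + \left(-34 + 81\right) = \left(- 129 X + X u\right) + 47 = 47 - 129 X + X u$)
$\frac{y{\left(135,\left(-3 - 5\right) 5 \right)}}{-2642} - \frac{17083}{-5498} = \frac{47 - 17415 + 135 \left(-3 - 5\right) 5}{-2642} - \frac{17083}{-5498} = \left(47 - 17415 + 135 \left(\left(-8\right) 5\right)\right) \left(- \frac{1}{2642}\right) - - \frac{17083}{5498} = \left(47 - 17415 + 135 \left(-40\right)\right) \left(- \frac{1}{2642}\right) + \frac{17083}{5498} = \left(47 - 17415 - 5400\right) \left(- \frac{1}{2642}\right) + \frac{17083}{5498} = \left(-22768\right) \left(- \frac{1}{2642}\right) + \frac{17083}{5498} = \frac{11384}{1321} + \frac{17083}{5498} = \frac{85155875}{7262858}$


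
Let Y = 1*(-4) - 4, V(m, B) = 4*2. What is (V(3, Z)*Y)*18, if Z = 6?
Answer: -1152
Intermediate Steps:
V(m, B) = 8
Y = -8 (Y = -4 - 4 = -8)
(V(3, Z)*Y)*18 = (8*(-8))*18 = -64*18 = -1152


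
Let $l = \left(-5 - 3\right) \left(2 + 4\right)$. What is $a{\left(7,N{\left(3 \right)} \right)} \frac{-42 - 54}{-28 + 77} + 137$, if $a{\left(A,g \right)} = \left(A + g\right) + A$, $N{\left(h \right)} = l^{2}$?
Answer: $- \frac{215815}{49} \approx -4404.4$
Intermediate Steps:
$l = -48$ ($l = \left(-8\right) 6 = -48$)
$N{\left(h \right)} = 2304$ ($N{\left(h \right)} = \left(-48\right)^{2} = 2304$)
$a{\left(A,g \right)} = g + 2 A$
$a{\left(7,N{\left(3 \right)} \right)} \frac{-42 - 54}{-28 + 77} + 137 = \left(2304 + 2 \cdot 7\right) \frac{-42 - 54}{-28 + 77} + 137 = \left(2304 + 14\right) \left(- \frac{96}{49}\right) + 137 = 2318 \left(\left(-96\right) \frac{1}{49}\right) + 137 = 2318 \left(- \frac{96}{49}\right) + 137 = - \frac{222528}{49} + 137 = - \frac{215815}{49}$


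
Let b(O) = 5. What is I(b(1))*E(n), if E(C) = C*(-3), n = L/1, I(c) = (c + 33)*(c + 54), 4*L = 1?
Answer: -3363/2 ≈ -1681.5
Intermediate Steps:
L = ¼ (L = (¼)*1 = ¼ ≈ 0.25000)
I(c) = (33 + c)*(54 + c)
n = ¼ (n = (¼)/1 = (¼)*1 = ¼ ≈ 0.25000)
E(C) = -3*C
I(b(1))*E(n) = (1782 + 5² + 87*5)*(-3*¼) = (1782 + 25 + 435)*(-¾) = 2242*(-¾) = -3363/2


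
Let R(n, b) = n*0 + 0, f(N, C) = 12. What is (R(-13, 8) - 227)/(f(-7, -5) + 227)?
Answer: -227/239 ≈ -0.94979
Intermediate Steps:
R(n, b) = 0 (R(n, b) = 0 + 0 = 0)
(R(-13, 8) - 227)/(f(-7, -5) + 227) = (0 - 227)/(12 + 227) = -227/239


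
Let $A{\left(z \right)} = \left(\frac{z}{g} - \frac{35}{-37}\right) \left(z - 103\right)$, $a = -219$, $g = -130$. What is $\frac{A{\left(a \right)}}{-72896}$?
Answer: $\frac{2037133}{175314880} \approx 0.01162$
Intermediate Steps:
$A{\left(z \right)} = \left(-103 + z\right) \left(\frac{35}{37} - \frac{z}{130}\right)$ ($A{\left(z \right)} = \left(\frac{z}{-130} - \frac{35}{-37}\right) \left(z - 103\right) = \left(z \left(- \frac{1}{130}\right) - - \frac{35}{37}\right) \left(-103 + z\right) = \left(- \frac{z}{130} + \frac{35}{37}\right) \left(-103 + z\right) = \left(\frac{35}{37} - \frac{z}{130}\right) \left(-103 + z\right) = \left(-103 + z\right) \left(\frac{35}{37} - \frac{z}{130}\right)$)
$\frac{A{\left(a \right)}}{-72896} = \frac{- \frac{3605}{37} - \frac{\left(-219\right)^{2}}{130} + \frac{8361}{4810} \left(-219\right)}{-72896} = \left(- \frac{3605}{37} - \frac{47961}{130} - \frac{1831059}{4810}\right) \left(- \frac{1}{72896}\right) = \left(- \frac{2037133}{2405}\right) \left(- \frac{1}{72896}\right) = \frac{2037133}{175314880}$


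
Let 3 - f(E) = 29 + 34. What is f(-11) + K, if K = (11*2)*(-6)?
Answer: -192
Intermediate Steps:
K = -132 (K = 22*(-6) = -132)
f(E) = -60 (f(E) = 3 - (29 + 34) = 3 - 1*63 = 3 - 63 = -60)
f(-11) + K = -60 - 132 = -192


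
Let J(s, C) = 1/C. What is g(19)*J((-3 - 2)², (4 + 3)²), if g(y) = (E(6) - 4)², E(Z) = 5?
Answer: 1/49 ≈ 0.020408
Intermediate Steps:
g(y) = 1 (g(y) = (5 - 4)² = 1² = 1)
g(19)*J((-3 - 2)², (4 + 3)²) = 1/(4 + 3)² = 1/7² = 1/49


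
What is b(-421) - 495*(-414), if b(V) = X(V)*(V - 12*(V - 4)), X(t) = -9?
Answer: 162819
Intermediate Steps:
b(V) = -432 + 99*V (b(V) = -9*(V - 12*(V - 4)) = -9*(V - 12*(-4 + V)) = -9*(V + (48 - 12*V)) = -9*(48 - 11*V) = -432 + 99*V)
b(-421) - 495*(-414) = (-432 + 99*(-421)) - 495*(-414) = (-432 - 41679) - 1*(-204930) = -42111 + 204930 = 162819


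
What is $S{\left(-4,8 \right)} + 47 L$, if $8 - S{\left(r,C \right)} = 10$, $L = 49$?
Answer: $2301$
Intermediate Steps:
$S{\left(r,C \right)} = -2$ ($S{\left(r,C \right)} = 8 - 10 = -2$)
$S{\left(-4,8 \right)} + 47 L = -2 + 47 \cdot 49 = -2 + 2303 = 2301$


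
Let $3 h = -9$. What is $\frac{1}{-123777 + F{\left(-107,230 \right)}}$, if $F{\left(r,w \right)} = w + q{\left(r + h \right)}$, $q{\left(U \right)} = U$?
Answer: $- \frac{1}{123657} \approx -8.0869 \cdot 10^{-6}$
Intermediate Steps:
$h = -3$ ($h = \frac{1}{3} \left(-9\right) = -3$)
$F{\left(r,w \right)} = -3 + r + w$ ($F{\left(r,w \right)} = w + \left(r - 3\right) = w + \left(-3 + r\right) = -3 + r + w$)
$\frac{1}{-123777 + F{\left(-107,230 \right)}} = \frac{1}{-123777 - -120} = \frac{1}{-123777 + 120} = \frac{1}{-123657} = - \frac{1}{123657}$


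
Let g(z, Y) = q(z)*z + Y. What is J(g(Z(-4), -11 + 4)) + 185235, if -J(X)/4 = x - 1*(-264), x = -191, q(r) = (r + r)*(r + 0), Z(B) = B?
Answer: 184943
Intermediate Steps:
q(r) = 2*r² (q(r) = (2*r)*r = 2*r²)
g(z, Y) = Y + 2*z³ (g(z, Y) = (2*z²)*z + Y = 2*z³ + Y = Y + 2*z³)
J(X) = -292 (J(X) = -4*(-191 - 1*(-264)) = -4*(-191 + 264) = -4*73 = -292)
J(g(Z(-4), -11 + 4)) + 185235 = -292 + 185235 = 184943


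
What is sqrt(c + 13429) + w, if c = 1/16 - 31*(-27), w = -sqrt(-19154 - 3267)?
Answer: sqrt(228257)/4 - I*sqrt(22421) ≈ 119.44 - 149.74*I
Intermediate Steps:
w = -I*sqrt(22421) (w = -sqrt(-22421) = -I*sqrt(22421) ≈ -149.74*I)
c = 13393/16 (c = 1/16 + 837 = 13393/16 ≈ 837.06)
sqrt(c + 13429) + w = sqrt(13393/16 + 13429) - I*sqrt(22421) = sqrt(228257/16) - I*sqrt(22421) = sqrt(228257)/4 - I*sqrt(22421)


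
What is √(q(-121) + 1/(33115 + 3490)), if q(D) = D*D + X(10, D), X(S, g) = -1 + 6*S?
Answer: √19696912604105/36605 ≈ 121.24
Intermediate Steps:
q(D) = 59 + D² (q(D) = D*D + (-1 + 6*10) = D² + (-1 + 60) = D² + 59 = 59 + D²)
√(q(-121) + 1/(33115 + 3490)) = √((59 + (-121)²) + 1/(33115 + 3490)) = √((59 + 14641) + 1/36605) = √(14700 + 1/36605) = √(538093501/36605) = √19696912604105/36605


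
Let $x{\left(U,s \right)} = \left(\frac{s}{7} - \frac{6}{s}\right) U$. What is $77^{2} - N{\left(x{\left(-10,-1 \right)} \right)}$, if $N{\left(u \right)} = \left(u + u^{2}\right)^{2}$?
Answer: $- \frac{27286717371}{2401} \approx -1.1365 \cdot 10^{7}$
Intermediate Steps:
$x{\left(U,s \right)} = U \left(- \frac{6}{s} + \frac{s}{7}\right)$ ($x{\left(U,s \right)} = \left(s \frac{1}{7} - \frac{6}{s}\right) U = \left(\frac{s}{7} - \frac{6}{s}\right) U = \left(- \frac{6}{s} + \frac{s}{7}\right) U = U \left(- \frac{6}{s} + \frac{s}{7}\right)$)
$77^{2} - N{\left(x{\left(-10,-1 \right)} \right)} = 77^{2} - \left(\frac{1}{7} \left(-10\right) \frac{1}{-1} \left(-42 + \left(-1\right)^{2}\right)\right)^{2} \left(1 + \frac{1}{7} \left(-10\right) \frac{1}{-1} \left(-42 + \left(-1\right)^{2}\right)\right)^{2} = 5929 - \left(\frac{1}{7} \left(-10\right) \left(-1\right) \left(-42 + 1\right)\right)^{2} \left(1 + \frac{1}{7} \left(-10\right) \left(-1\right) \left(-42 + 1\right)\right)^{2} = 5929 - \left(\frac{1}{7} \left(-10\right) \left(-1\right) \left(-41\right)\right)^{2} \left(1 + \frac{1}{7} \left(-10\right) \left(-1\right) \left(-41\right)\right)^{2} = 5929 - \left(- \frac{410}{7}\right)^{2} \left(1 - \frac{410}{7}\right)^{2} = 5929 - \frac{168100 \left(- \frac{403}{7}\right)^{2}}{49} = 5929 - \frac{168100}{49} \cdot \frac{162409}{49} = 5929 - \frac{27300952900}{2401} = - \frac{27286717371}{2401}$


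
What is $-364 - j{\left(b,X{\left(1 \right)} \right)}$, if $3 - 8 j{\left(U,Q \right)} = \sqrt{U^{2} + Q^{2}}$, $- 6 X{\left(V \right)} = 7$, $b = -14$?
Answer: $- \frac{2915}{8} + \frac{7 \sqrt{145}}{48} \approx -362.62$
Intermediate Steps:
$X{\left(V \right)} = - \frac{7}{6}$ ($X{\left(V \right)} = \left(- \frac{1}{6}\right) 7 = - \frac{7}{6}$)
$j{\left(U,Q \right)} = \frac{3}{8} - \frac{\sqrt{Q^{2} + U^{2}}}{8}$ ($j{\left(U,Q \right)} = \frac{3}{8} - \frac{\sqrt{U^{2} + Q^{2}}}{8} = \frac{3}{8} - \frac{\sqrt{Q^{2} + U^{2}}}{8}$)
$-364 - j{\left(b,X{\left(1 \right)} \right)} = -364 - \left(\frac{3}{8} - \frac{\sqrt{\left(- \frac{7}{6}\right)^{2} + \left(-14\right)^{2}}}{8}\right) = -364 - \left(\frac{3}{8} - \frac{\sqrt{\frac{49}{36} + 196}}{8}\right) = -364 - \left(\frac{3}{8} - \frac{\sqrt{\frac{7105}{36}}}{8}\right) = -364 - \left(\frac{3}{8} - \frac{\frac{7}{6} \sqrt{145}}{8}\right) = -364 - \left(\frac{3}{8} - \frac{7 \sqrt{145}}{48}\right) = - \frac{2915}{8} + \frac{7 \sqrt{145}}{48}$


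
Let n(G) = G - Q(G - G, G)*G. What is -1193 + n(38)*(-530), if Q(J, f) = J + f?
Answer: 743987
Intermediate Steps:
n(G) = G - G² (n(G) = G - ((G - G) + G)*G = G - (0 + G)*G = G - G*G = G - G²)
-1193 + n(38)*(-530) = -1193 + (38*(1 - 1*38))*(-530) = -1193 + (38*(1 - 38))*(-530) = -1193 + (38*(-37))*(-530) = -1193 - 1406*(-530) = -1193 + 745180 = 743987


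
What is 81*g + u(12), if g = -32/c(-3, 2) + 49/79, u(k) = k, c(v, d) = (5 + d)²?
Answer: 36165/3871 ≈ 9.3425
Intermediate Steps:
g = -127/3871 (g = -32/(5 + 2)² + 49/79 = -32/(7²) + 49*(1/79) = -32/49 + 49/79 = -127/3871 ≈ -0.032808)
81*g + u(12) = 81*(-127/3871) + 12 = -10287/3871 + 12 = 36165/3871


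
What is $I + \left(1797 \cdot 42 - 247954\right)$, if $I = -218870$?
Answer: $-391350$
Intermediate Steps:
$I + \left(1797 \cdot 42 - 247954\right) = -218870 + \left(1797 \cdot 42 - 247954\right) = -218870 + \left(75474 - 247954\right) = -218870 - 172480 = -391350$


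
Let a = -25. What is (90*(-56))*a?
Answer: 126000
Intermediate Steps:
(90*(-56))*a = (90*(-56))*(-25) = -5040*(-25) = 126000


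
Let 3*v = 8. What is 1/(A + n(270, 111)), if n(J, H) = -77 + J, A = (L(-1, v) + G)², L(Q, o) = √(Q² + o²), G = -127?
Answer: 1322739/21558087829 + 6858*√73/21558087829 ≈ 6.4075e-5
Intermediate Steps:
v = 8/3 (v = (⅓)*8 = 8/3 ≈ 2.6667)
A = (-127 + √73/3)² (A = (√((-1)² + (8/3)²) - 127)² = (√(1 + 64/9) - 127)² = (√(73/9) - 127)² = (√73/3 - 127)² = (-127 + √73/3)² ≈ 15414.)
1/(A + n(270, 111)) = 1/((381 - √73)²/9 + (-77 + 270)) = 1/((381 - √73)²/9 + 193) = 1/(193 + (381 - √73)²/9)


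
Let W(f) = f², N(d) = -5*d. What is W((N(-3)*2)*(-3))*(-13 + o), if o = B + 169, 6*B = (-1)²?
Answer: 1264950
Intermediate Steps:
B = ⅙ (B = (⅙)*(-1)² = (⅙)*1 = ⅙ ≈ 0.16667)
o = 1015/6 (o = ⅙ + 169 = 1015/6 ≈ 169.17)
W((N(-3)*2)*(-3))*(-13 + o) = ((-5*(-3)*2)*(-3))²*(-13 + 1015/6) = ((15*2)*(-3))²*(937/6) = (30*(-3))²*(937/6) = (-90)²*(937/6) = 8100*(937/6) = 1264950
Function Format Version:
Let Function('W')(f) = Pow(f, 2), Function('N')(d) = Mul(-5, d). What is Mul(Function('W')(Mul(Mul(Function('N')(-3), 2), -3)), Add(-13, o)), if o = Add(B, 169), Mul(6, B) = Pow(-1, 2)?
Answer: 1264950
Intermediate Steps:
B = Rational(1, 6) (B = Mul(Rational(1, 6), Pow(-1, 2)) = Mul(Rational(1, 6), 1) = Rational(1, 6) ≈ 0.16667)
o = Rational(1015, 6) (o = Add(Rational(1, 6), 169) = Rational(1015, 6) ≈ 169.17)
Mul(Function('W')(Mul(Mul(Function('N')(-3), 2), -3)), Add(-13, o)) = Mul(Pow(Mul(Mul(Mul(-5, -3), 2), -3), 2), Add(-13, Rational(1015, 6))) = Mul(Pow(Mul(Mul(15, 2), -3), 2), Rational(937, 6)) = Mul(Pow(Mul(30, -3), 2), Rational(937, 6)) = Mul(Pow(-90, 2), Rational(937, 6)) = Mul(8100, Rational(937, 6)) = 1264950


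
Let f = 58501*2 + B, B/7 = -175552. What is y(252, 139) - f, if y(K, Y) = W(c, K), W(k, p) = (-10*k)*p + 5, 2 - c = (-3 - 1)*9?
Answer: 1016107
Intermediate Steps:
B = -1228864 (B = 7*(-175552) = -1228864)
c = 38 (c = 2 - (-3 - 1)*9 = 2 - (-4)*9 = 2 - 1*(-36) = 2 + 36 = 38)
W(k, p) = 5 - 10*k*p (W(k, p) = -10*k*p + 5 = 5 - 10*k*p)
y(K, Y) = 5 - 380*K (y(K, Y) = 5 - 10*38*K = 5 - 380*K)
f = -1111862 (f = 58501*2 - 1228864 = 117002 - 1228864 = -1111862)
y(252, 139) - f = (5 - 380*252) - 1*(-1111862) = (5 - 95760) + 1111862 = -95755 + 1111862 = 1016107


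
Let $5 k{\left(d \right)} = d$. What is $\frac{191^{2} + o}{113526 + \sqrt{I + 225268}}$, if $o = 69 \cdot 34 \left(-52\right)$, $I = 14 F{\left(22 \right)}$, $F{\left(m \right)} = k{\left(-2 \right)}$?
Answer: $- \frac{24269304465}{32219818534} + \frac{85511 \sqrt{1407890}}{32219818534} \approx -0.75009$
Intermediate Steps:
$k{\left(d \right)} = \frac{d}{5}$
$F{\left(m \right)} = - \frac{2}{5}$ ($F{\left(m \right)} = \frac{1}{5} \left(-2\right) = - \frac{2}{5}$)
$I = - \frac{28}{5}$ ($I = 14 \left(- \frac{2}{5}\right) = - \frac{28}{5} \approx -5.6$)
$o = -121992$ ($o = 2346 \left(-52\right) = -121992$)
$\frac{191^{2} + o}{113526 + \sqrt{I + 225268}} = \frac{191^{2} - 121992}{113526 + \sqrt{- \frac{28}{5} + 225268}} = \frac{36481 - 121992}{113526 + \sqrt{\frac{1126312}{5}}} = - \frac{85511}{113526 + \frac{2 \sqrt{1407890}}{5}}$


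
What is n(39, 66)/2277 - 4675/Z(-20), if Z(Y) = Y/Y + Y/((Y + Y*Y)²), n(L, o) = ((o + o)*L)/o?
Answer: -25618718806/5479221 ≈ -4675.6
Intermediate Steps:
n(L, o) = 2*L (n(L, o) = ((2*o)*L)/o = (2*L*o)/o = 2*L)
Z(Y) = 1 + Y/(Y + Y²)² (Z(Y) = 1 + Y/((Y + Y²)²) = 1 + Y/(Y + Y²)²)
n(39, 66)/2277 - 4675/Z(-20) = (2*39)/2277 - 4675/(1 + 1/((-20)*(1 - 20)²)) = 78*(1/2277) - 4675/(1 - 1/20/(-19)²) = 26/759 - 4675/(1 - 1/20*1/361) = 26/759 - 4675/(1 - 1/7220) = 26/759 - 4675/7219/7220 = 26/759 - 4675*7220/7219 = 26/759 - 33753500/7219 = -25618718806/5479221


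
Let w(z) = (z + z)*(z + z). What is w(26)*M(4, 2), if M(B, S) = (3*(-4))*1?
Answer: -32448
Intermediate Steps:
M(B, S) = -12 (M(B, S) = -12*1 = -12)
w(z) = 4*z² (w(z) = (2*z)*(2*z) = 4*z²)
w(26)*M(4, 2) = (4*26²)*(-12) = (4*676)*(-12) = 2704*(-12) = -32448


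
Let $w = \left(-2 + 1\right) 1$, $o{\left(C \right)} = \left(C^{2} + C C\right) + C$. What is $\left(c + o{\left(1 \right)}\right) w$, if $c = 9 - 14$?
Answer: $2$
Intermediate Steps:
$o{\left(C \right)} = C + 2 C^{2}$ ($o{\left(C \right)} = \left(C^{2} + C^{2}\right) + C = 2 C^{2} + C = C + 2 C^{2}$)
$c = -5$ ($c = 9 - 14 = -5$)
$w = -1$ ($w = \left(-1\right) 1 = -1$)
$\left(c + o{\left(1 \right)}\right) w = \left(-5 + 1 \left(1 + 2 \cdot 1\right)\right) \left(-1\right) = \left(-5 + 1 \left(1 + 2\right)\right) \left(-1\right) = \left(-5 + 1 \cdot 3\right) \left(-1\right) = \left(-5 + 3\right) \left(-1\right) = \left(-2\right) \left(-1\right) = 2$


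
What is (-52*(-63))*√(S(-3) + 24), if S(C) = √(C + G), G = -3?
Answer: 3276*√(24 + I*√6) ≈ 16070.0 + 817.94*I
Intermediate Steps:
S(C) = √(-3 + C) (S(C) = √(C - 3) = √(-3 + C))
(-52*(-63))*√(S(-3) + 24) = (-52*(-63))*√(√(-3 - 3) + 24) = 3276*√(√(-6) + 24) = 3276*√(I*√6 + 24) = 3276*√(24 + I*√6)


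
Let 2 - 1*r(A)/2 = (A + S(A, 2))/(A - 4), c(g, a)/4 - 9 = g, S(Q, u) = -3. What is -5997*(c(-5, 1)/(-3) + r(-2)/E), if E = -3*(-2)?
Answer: 177911/6 ≈ 29652.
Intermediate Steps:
c(g, a) = 36 + 4*g
E = 6
r(A) = 4 - 2*(-3 + A)/(-4 + A) (r(A) = 4 - 2*(A - 3)/(A - 4) = 4 - 2*(-3 + A)/(-4 + A))
-5997*(c(-5, 1)/(-3) + r(-2)/E) = -5997*((36 + 4*(-5))/(-3) + (2*(-5 - 2)/(-4 - 2))/6) = -5997*((36 - 20)*(-⅓) + (2*(-7)/(-6))*(⅙)) = -5997*(16*(-⅓) + (2*(-⅙)*(-7))*(⅙)) = -5997*(-16/3 + (7/3)*(⅙)) = -5997*(-16/3 + 7/18) = -5997*(-89/18) = 177911/6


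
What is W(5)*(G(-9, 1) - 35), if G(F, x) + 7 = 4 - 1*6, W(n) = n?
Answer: -220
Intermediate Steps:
G(F, x) = -9 (G(F, x) = -7 + (4 - 1*6) = -7 + (4 - 6) = -7 - 2 = -9)
W(5)*(G(-9, 1) - 35) = 5*(-9 - 35) = 5*(-44) = -220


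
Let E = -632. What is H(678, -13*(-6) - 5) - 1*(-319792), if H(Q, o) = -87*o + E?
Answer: 312809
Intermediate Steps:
H(Q, o) = -632 - 87*o (H(Q, o) = -87*o - 632 = -632 - 87*o)
H(678, -13*(-6) - 5) - 1*(-319792) = (-632 - 87*(-13*(-6) - 5)) - 1*(-319792) = (-632 - 87*(78 - 5)) + 319792 = (-632 - 87*73) + 319792 = (-632 - 6351) + 319792 = -6983 + 319792 = 312809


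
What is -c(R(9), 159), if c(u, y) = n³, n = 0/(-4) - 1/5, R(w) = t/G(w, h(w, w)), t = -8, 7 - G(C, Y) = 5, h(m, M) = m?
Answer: 1/125 ≈ 0.0080000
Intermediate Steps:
G(C, Y) = 2 (G(C, Y) = 7 - 1*5 = 7 - 5 = 2)
R(w) = -4 (R(w) = -8/2 = -8*½ = -4)
n = -⅕ (n = 0*(-¼) - 1*⅕ = 0 - ⅕ = -⅕ ≈ -0.20000)
c(u, y) = -1/125 (c(u, y) = (-⅕)³ = -1/125)
-c(R(9), 159) = -1*(-1/125) = 1/125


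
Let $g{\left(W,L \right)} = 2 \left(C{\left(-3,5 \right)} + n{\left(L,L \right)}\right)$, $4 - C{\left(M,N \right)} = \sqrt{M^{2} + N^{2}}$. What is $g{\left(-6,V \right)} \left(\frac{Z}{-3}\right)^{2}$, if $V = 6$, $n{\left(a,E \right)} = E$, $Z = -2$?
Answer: $\frac{80}{9} - \frac{8 \sqrt{34}}{9} \approx 3.7058$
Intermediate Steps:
$C{\left(M,N \right)} = 4 - \sqrt{M^{2} + N^{2}}$
$g{\left(W,L \right)} = 8 - 2 \sqrt{34} + 2 L$ ($g{\left(W,L \right)} = 2 \left(\left(4 - \sqrt{\left(-3\right)^{2} + 5^{2}}\right) + L\right) = 2 \left(\left(4 - \sqrt{9 + 25}\right) + L\right) = 2 \left(\left(4 - \sqrt{34}\right) + L\right) = 2 \left(4 + L - \sqrt{34}\right) = 8 - 2 \sqrt{34} + 2 L$)
$g{\left(-6,V \right)} \left(\frac{Z}{-3}\right)^{2} = \left(8 - 2 \sqrt{34} + 2 \cdot 6\right) \left(- \frac{2}{-3}\right)^{2} = \left(8 - 2 \sqrt{34} + 12\right) \left(\left(-2\right) \left(- \frac{1}{3}\right)\right)^{2} = \left(20 - 2 \sqrt{34}\right) \left(\frac{2}{3}\right)^{2} = \left(20 - 2 \sqrt{34}\right) \frac{4}{9} = \frac{80}{9} - \frac{8 \sqrt{34}}{9}$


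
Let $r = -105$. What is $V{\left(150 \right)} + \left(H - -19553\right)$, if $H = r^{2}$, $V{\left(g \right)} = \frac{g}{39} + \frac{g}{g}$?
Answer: $\frac{397577}{13} \approx 30583.0$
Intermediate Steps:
$V{\left(g \right)} = 1 + \frac{g}{39}$ ($V{\left(g \right)} = g \frac{1}{39} + 1 = \frac{g}{39} + 1 = 1 + \frac{g}{39}$)
$H = 11025$ ($H = \left(-105\right)^{2} = 11025$)
$V{\left(150 \right)} + \left(H - -19553\right) = \left(1 + \frac{1}{39} \cdot 150\right) + \left(11025 - -19553\right) = \left(1 + \frac{50}{13}\right) + \left(11025 + 19553\right) = \frac{63}{13} + 30578 = \frac{397577}{13}$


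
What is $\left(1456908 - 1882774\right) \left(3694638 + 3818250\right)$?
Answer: $-3199483561008$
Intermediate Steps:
$\left(1456908 - 1882774\right) \left(3694638 + 3818250\right) = \left(-425866\right) 7512888 = -3199483561008$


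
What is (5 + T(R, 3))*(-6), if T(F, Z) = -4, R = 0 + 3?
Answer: -6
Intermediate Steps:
R = 3
(5 + T(R, 3))*(-6) = (5 - 4)*(-6) = 1*(-6) = -6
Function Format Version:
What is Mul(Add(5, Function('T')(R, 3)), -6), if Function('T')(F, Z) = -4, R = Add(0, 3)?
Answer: -6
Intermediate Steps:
R = 3
Mul(Add(5, Function('T')(R, 3)), -6) = Mul(Add(5, -4), -6) = Mul(1, -6) = -6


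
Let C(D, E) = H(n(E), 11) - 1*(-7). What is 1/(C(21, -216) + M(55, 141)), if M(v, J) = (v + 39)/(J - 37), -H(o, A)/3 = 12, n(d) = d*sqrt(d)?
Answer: -52/1461 ≈ -0.035592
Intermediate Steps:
n(d) = d**(3/2)
H(o, A) = -36 (H(o, A) = -3*12 = -36)
C(D, E) = -29 (C(D, E) = -36 - 1*(-7) = -36 + 7 = -29)
M(v, J) = (39 + v)/(-37 + J)
1/(C(21, -216) + M(55, 141)) = 1/(-29 + (39 + 55)/(-37 + 141)) = 1/(-29 + 94/104) = 1/(-29 + (1/104)*94) = 1/(-29 + 47/52) = 1/(-1461/52) = -52/1461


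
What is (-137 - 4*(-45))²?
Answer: 1849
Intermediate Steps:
(-137 - 4*(-45))² = (-137 + 180)² = 43² = 1849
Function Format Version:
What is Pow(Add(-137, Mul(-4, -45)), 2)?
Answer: 1849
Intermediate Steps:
Pow(Add(-137, Mul(-4, -45)), 2) = Pow(Add(-137, 180), 2) = Pow(43, 2) = 1849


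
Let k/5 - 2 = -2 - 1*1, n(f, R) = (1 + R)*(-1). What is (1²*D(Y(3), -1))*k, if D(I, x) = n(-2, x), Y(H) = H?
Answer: 0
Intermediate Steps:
n(f, R) = -1 - R
D(I, x) = -1 - x
k = -5 (k = 10 + 5*(-2 - 1*1) = 10 + 5*(-2 - 1) = 10 + 5*(-3) = 10 - 15 = -5)
(1²*D(Y(3), -1))*k = (1²*(-1 - 1*(-1)))*(-5) = (1*(-1 + 1))*(-5) = (1*0)*(-5) = 0*(-5) = 0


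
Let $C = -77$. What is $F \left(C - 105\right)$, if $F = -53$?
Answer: $9646$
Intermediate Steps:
$F \left(C - 105\right) = - 53 \left(-77 - 105\right) = \left(-53\right) \left(-182\right) = 9646$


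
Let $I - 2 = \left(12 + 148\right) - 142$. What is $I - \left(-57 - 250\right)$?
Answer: $327$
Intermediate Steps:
$I = 20$ ($I = 2 + \left(\left(12 + 148\right) - 142\right) = 2 + \left(160 - 142\right) = 2 + 18 = 20$)
$I - \left(-57 - 250\right) = 20 - \left(-57 - 250\right) = 20 - -307 = 20 + 307 = 327$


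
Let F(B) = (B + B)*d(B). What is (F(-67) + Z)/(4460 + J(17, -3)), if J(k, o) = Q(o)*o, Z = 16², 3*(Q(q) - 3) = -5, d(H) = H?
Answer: 4617/2228 ≈ 2.0723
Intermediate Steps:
Q(q) = 4/3 (Q(q) = 3 + (⅓)*(-5) = 3 - 5/3 = 4/3)
Z = 256
J(k, o) = 4*o/3
F(B) = 2*B² (F(B) = (B + B)*B = (2*B)*B = 2*B²)
(F(-67) + Z)/(4460 + J(17, -3)) = (2*(-67)² + 256)/(4460 + (4/3)*(-3)) = (2*4489 + 256)/(4460 - 4) = (8978 + 256)/4456 = 9234*(1/4456) = 4617/2228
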